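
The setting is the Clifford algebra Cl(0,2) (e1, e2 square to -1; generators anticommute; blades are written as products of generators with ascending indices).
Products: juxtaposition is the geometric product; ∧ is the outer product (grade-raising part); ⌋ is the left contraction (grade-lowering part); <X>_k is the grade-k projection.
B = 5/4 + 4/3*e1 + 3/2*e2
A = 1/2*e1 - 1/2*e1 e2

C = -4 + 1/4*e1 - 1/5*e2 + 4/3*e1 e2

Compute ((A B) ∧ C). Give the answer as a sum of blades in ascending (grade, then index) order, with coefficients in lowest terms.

step 1: -2/3 + 11/8*e1 - 2/3*e2 + 1/8*e1 e2
step 2: 8/3 - 17/3*e1 + 14/5*e2 - 539/360*e1 e2
Answer: 8/3 - 17/3*e1 + 14/5*e2 - 539/360*e1 e2


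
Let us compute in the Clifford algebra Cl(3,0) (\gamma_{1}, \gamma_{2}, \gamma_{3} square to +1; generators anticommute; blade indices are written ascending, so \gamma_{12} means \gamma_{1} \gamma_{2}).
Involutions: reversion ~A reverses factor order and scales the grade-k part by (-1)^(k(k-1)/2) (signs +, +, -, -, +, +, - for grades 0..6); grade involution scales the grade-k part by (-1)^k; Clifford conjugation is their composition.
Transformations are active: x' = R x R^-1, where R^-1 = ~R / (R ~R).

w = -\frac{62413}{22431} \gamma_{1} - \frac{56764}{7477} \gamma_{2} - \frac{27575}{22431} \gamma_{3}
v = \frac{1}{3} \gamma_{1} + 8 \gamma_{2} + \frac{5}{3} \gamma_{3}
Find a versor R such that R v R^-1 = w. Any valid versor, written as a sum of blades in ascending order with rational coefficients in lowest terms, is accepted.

Since q(v) = q(w) = \frac{602}{9}, the sum R = v + w = -\frac{18312}{7477} \gamma_{1} + \frac{3052}{7477} \gamma_{2} + \frac{3270}{7477} \gamma_{3} does the job whenever invertible.
Answer: -\frac{18312}{7477} \gamma_{1} + \frac{3052}{7477} \gamma_{2} + \frac{3270}{7477} \gamma_{3}


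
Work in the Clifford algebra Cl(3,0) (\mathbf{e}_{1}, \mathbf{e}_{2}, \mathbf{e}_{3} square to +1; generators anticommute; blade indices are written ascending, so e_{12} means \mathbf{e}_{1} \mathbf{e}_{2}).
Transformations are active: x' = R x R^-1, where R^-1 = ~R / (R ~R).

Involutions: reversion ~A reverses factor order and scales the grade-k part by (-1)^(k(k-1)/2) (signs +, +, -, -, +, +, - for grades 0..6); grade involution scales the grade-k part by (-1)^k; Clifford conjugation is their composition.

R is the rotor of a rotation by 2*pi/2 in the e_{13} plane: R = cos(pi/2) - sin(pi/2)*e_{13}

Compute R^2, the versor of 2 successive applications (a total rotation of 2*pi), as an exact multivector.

Rotor phase runs at HALF the rotation angle; powers of one rotor simply add phase, so after 2 steps in e_{13} the phase is 2*pi/2 = \pi and R^2 = cos(\pi) - sin(\pi)*e_{13}.
cos(\pi) = -1 and sin(\pi) = 0, so R^2 = -1. The total rotation 2*pi is 1 full turn, so every vector returns to itself, yet the rotor is -1, on the OTHER sheet of the double cover (an odd number of 2*pi turns).
Answer: -1


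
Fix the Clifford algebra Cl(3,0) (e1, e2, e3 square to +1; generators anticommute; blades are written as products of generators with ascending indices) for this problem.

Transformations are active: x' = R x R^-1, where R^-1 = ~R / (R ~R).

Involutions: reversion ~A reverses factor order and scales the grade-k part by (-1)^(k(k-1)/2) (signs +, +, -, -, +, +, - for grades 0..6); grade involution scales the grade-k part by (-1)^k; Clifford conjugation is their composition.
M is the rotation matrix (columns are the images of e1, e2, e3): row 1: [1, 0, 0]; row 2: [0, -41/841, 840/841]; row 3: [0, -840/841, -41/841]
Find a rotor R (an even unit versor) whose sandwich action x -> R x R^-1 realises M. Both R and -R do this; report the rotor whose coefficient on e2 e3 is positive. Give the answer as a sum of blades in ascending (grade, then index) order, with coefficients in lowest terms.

Method: write R = a + b12*e1 e2 + b13*e1 e3 + b23*e2 e3 with a^2 + b12^2 + b13^2 + b23^2 = 1 (so R^-1 = ~R). Expanding the columns R e_j ~R gives tr M = 4a^2 - 1 and, from the antisymmetric part, M21 - M12 = -4a*b12, M13 - M31 = 4a*b13, M32 - M23 = -4a*b23.
Here tr M = 759/841, so a^2 = (1 + tr M)/4 = 400/841 and a = ±20/29. Taking a = 20/29: M21 - M12 = 0, M13 - M31 = 0, M32 - M23 = -1680/841, giving b12 = 0, b13 = 0, b23 = 21/29, i.e. R = 20/29 + 21/29*e2 e3.
Its e2 e3 coefficient is already positive.
Answer: 20/29 + 21/29*e2 e3. Sheet selection: the two-to-one cover makes ±R indistinguishable at the matrix level (trace 759/841), so uniqueness comes from the required sign on e2 e3.


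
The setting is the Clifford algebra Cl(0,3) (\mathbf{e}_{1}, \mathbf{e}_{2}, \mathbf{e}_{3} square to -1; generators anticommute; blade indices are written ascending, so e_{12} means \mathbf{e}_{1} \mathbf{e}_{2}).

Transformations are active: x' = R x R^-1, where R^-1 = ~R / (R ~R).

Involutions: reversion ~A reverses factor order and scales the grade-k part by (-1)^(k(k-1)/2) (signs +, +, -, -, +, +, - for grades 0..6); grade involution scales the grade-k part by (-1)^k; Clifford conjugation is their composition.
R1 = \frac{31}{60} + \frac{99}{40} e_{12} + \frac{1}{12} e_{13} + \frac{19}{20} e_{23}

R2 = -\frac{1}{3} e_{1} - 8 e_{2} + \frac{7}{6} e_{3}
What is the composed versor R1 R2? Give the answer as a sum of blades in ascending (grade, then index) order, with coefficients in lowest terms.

Distribute over the terms of R2 (each basis-blade product reordered to ascending indices, repeated generators contracted through their squares):
R1 (-\frac{1}{3} e_{1}) = -\frac{31}{180} e_{1} - \frac{33}{40} e_{2} - \frac{1}{36} e_{3} - \frac{19}{60} e_{123}
R1 (-8 e_{2}) = \frac{99}{5} e_{1} - \frac{62}{15} e_{2} - \frac{38}{5} e_{3} + \frac{2}{3} e_{123}
R1 (\frac{7}{6} e_{3}) = -\frac{7}{72} e_{1} - \frac{133}{120} e_{2} + \frac{217}{360} e_{3} + \frac{231}{80} e_{123}
Summing the partial products and collecting blades:
Answer: \frac{7031}{360} e_{1} - \frac{91}{15} e_{2} - \frac{281}{40} e_{3} + \frac{259}{80} e_{123}


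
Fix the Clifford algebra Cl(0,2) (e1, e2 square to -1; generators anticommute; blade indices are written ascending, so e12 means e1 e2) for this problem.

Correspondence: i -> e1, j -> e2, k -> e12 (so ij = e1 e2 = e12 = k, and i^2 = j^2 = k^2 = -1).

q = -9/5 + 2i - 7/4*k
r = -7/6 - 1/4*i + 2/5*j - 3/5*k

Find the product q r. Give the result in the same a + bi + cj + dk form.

In blades: q = -9/5 + 2*e1 - 7/4*e12, r = -7/6 - 1/4*e1 + 2/5*e2 - 3/5*e12.
Distribute q over r term by term (generator squares from the signature, products reordered to ascending indices): (-9/5)*r = 21/10 + 9/20*e1 - 18/25*e2 + 27/25*e12; (2*e1)*r = 1/2 - 7/3*e1 + 6/5*e2 + 4/5*e12; (-7/4*e12)*r = -21/20 + 7/10*e1 + 7/16*e2 + 49/24*e12.
Sum: 31/20 - 71/60*e1 + 367/400*e2 + 2353/600*e12; translating back through the correspondence:
Answer: 31/20 - 71/60*i + 367/400*j + 2353/600*k


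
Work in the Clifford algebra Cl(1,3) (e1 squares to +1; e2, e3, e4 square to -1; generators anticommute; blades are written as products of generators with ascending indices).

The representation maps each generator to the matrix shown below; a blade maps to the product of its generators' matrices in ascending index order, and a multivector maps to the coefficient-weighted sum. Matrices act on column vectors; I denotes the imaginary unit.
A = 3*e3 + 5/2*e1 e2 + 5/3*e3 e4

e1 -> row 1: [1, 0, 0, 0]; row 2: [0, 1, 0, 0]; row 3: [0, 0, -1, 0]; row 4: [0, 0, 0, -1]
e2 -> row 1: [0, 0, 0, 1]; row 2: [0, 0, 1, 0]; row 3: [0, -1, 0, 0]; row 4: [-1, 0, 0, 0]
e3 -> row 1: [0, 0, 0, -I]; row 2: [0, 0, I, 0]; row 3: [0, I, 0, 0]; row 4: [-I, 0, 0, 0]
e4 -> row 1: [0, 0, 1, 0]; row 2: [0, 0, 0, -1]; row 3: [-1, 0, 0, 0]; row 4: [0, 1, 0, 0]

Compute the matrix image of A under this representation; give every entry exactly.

Bivector images (products of the table entries): rho(e1 e2) = rho(e1)rho(e2) = row 1: [0, 0, 0, 1]; row 2: [0, 0, 1, 0]; row 3: [0, 1, 0, 0]; row 4: [1, 0, 0, 0]; rho(e3 e4) = rho(e3)rho(e4) = row 1: [0, -I, 0, 0]; row 2: [-I, 0, 0, 0]; row 3: [0, 0, 0, -I]; row 4: [0, 0, -I, 0].
M = (3)*rho(e3) + (5/2)*rho(e1 e2) + (5/3)*rho(e3 e4), summed entrywise:
Answer: row 1: [0, -5*I/3, 0, 5/2 - 3*I]; row 2: [-5*I/3, 0, 5/2 + 3*I, 0]; row 3: [0, 5/2 + 3*I, 0, -5*I/3]; row 4: [5/2 - 3*I, 0, -5*I/3, 0]


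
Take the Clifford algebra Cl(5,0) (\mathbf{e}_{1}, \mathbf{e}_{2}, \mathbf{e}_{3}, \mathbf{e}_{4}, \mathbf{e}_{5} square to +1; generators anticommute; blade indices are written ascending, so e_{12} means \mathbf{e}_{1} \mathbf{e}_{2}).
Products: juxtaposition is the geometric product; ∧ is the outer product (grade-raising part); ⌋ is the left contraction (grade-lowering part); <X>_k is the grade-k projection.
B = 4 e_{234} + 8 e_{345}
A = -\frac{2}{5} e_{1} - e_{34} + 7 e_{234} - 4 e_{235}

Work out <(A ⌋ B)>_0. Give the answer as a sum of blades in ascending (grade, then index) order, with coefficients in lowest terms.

step 1: -28 + 4 e_{2} + 8 e_{5}
step 2: -28
Answer: -28


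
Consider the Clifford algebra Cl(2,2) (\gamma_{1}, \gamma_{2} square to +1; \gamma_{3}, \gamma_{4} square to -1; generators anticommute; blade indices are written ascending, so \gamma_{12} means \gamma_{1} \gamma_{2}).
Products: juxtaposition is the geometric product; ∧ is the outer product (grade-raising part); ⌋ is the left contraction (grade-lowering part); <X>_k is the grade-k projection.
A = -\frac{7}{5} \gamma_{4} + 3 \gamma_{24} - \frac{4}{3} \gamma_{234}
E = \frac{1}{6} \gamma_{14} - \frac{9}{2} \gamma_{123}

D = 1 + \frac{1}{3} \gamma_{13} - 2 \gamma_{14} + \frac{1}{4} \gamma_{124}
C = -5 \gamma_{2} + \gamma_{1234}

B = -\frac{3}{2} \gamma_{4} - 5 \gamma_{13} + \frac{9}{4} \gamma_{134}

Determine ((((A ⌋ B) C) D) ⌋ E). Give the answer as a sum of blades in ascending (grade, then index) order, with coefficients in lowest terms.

step 1: -\frac{21}{10} + \frac{63}{20} \gamma_{13}
step 2: \frac{21}{2} \gamma_{2} - \frac{63}{20} \gamma_{24} + \frac{63}{4} \gamma_{123} - \frac{21}{10} \gamma_{1234}
step 3: -\frac{63}{80} \gamma_{1} + \frac{21}{4} \gamma_{2} - \frac{21}{40} \gamma_{3} - \frac{63}{10} \gamma_{12} - \frac{21}{8} \gamma_{14} + \frac{21}{5} \gamma_{23} - \frac{49}{20} \gamma_{24} - \frac{63}{16} \gamma_{34} + \frac{49}{4} \gamma_{123} + 21 \gamma_{124} - \frac{63}{2} \gamma_{234} - \frac{21}{20} \gamma_{1234}
step 4: -\frac{889}{16} - \frac{189}{10} \gamma_{1} - \frac{567}{20} \gamma_{3} - \frac{21}{160} \gamma_{4} - \frac{189}{80} \gamma_{12} + \frac{189}{8} \gamma_{13} + \frac{567}{160} \gamma_{23}
Answer: -\frac{889}{16} - \frac{189}{10} \gamma_{1} - \frac{567}{20} \gamma_{3} - \frac{21}{160} \gamma_{4} - \frac{189}{80} \gamma_{12} + \frac{189}{8} \gamma_{13} + \frac{567}{160} \gamma_{23}


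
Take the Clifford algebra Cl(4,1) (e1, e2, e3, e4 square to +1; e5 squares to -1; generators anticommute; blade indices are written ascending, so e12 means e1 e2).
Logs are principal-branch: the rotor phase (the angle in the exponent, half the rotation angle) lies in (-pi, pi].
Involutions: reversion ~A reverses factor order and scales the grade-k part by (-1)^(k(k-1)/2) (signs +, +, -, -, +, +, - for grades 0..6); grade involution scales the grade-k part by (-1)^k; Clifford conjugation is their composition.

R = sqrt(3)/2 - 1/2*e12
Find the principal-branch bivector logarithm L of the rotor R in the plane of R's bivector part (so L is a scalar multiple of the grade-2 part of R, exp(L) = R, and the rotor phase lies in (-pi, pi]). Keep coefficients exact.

The scalar part of R is sqrt(3)/2, which fixes the principal-branch rotor phase; the unit plane is then the bivector part divided by the sine of that phase, and L is that plane scaled by the phase.
Concretely: cos(phase) = sqrt(3)/2 gives phase = ±pi/6, and since phase/sin(phase) is even the sign is immaterial: L = (phase/sin(phase)) * <R>_2 = (pi/3) * <R>_2.
Answer: -pi/6*e12


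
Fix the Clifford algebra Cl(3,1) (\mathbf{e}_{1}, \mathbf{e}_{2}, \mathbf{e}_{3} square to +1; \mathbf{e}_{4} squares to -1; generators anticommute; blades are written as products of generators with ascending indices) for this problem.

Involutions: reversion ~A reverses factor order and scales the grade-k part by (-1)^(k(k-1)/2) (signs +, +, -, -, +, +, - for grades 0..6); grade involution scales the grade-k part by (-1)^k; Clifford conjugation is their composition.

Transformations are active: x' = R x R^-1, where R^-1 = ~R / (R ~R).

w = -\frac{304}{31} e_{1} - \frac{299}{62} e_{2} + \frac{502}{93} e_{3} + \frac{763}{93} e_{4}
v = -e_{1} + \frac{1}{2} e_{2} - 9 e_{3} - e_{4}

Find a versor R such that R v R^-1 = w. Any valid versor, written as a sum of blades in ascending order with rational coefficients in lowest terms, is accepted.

Sketch: the shared square \frac{325}{4} makes R = v + w = -\frac{335}{31} e_{1} - \frac{134}{31} e_{2} - \frac{335}{93} e_{3} + \frac{670}{93} e_{4} the natural versor; its sandwich fixes that direction, negates (v - w)/2, and sends v to w.
Answer: -\frac{335}{31} e_{1} - \frac{134}{31} e_{2} - \frac{335}{93} e_{3} + \frac{670}{93} e_{4}


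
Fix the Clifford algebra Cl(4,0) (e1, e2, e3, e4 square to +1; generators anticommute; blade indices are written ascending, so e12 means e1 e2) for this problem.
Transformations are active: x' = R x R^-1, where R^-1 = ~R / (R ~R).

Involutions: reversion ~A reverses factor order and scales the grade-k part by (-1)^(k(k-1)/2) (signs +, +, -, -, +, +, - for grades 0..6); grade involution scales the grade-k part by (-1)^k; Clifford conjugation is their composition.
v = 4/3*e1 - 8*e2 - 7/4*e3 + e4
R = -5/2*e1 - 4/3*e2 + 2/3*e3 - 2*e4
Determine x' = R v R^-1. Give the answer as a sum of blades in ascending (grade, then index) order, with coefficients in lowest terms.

~R = -5/2*e1 - 4/3*e2 + 2/3*e3 - 2*e4, and R ~R = 449/36, so R^-1 = ~R / (449/36).
R v = 25/6 + 196/9*e12 + 251/72*e13 + 1/6*e14 + 23/3*e23 - 52/3*e24 - 17/6*e34
Answer: -4046/1347*e1 + 3192/449*e2 + 3943/1796*e3 - 1049/449*e4


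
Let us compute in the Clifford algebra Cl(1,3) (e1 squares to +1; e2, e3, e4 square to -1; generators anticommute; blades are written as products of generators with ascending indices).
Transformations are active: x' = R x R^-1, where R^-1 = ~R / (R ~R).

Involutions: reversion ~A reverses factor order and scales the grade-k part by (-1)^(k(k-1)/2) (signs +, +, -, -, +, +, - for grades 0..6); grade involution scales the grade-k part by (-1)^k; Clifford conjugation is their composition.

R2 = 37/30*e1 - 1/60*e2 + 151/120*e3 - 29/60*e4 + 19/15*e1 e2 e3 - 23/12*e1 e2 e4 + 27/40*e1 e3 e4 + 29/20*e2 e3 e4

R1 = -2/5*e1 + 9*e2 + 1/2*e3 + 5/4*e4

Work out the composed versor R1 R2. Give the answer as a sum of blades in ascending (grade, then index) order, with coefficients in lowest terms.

Distribute over the terms of R1 (each basis-blade product reordered to ascending indices, repeated generators contracted through their squares):
(-2/5*e1) R2 = -37/75 + 1/150*e1 e2 - 151/300*e1 e3 + 29/150*e1 e4 - 38/75*e2 e3 + 23/30*e2 e4 - 27/100*e3 e4 - 29/50*e1 e2 e3 e4
(9*e2) R2 = 3/20 - 111/10*e1 e2 + 57/5*e1 e3 - 69/4*e1 e4 + 453/40*e2 e3 - 87/20*e2 e4 - 261/20*e3 e4 - 243/40*e1 e2 e3 e4
(1/2*e3) R2 = -151/240 - 19/30*e1 e2 - 37/60*e1 e3 + 27/80*e1 e4 + 1/120*e2 e3 + 29/40*e2 e4 - 29/120*e3 e4 - 23/24*e1 e2 e3 e4
(5/4*e4) R2 = 29/48 + 115/48*e1 e2 - 27/32*e1 e3 - 37/24*e1 e4 - 29/16*e2 e3 + 1/48*e2 e4 - 151/96*e3 e4 - 19/12*e1 e2 e3 e4
Summing the partial products and collecting blades:
Answer: -221/600 - 11197/1200*e1 e2 + 7549/800*e1 e3 - 21913/1200*e1 e4 + 10817/1200*e2 e3 - 227/80*e2 e4 - 36323/2400*e3 e4 - 2759/300*e1 e2 e3 e4


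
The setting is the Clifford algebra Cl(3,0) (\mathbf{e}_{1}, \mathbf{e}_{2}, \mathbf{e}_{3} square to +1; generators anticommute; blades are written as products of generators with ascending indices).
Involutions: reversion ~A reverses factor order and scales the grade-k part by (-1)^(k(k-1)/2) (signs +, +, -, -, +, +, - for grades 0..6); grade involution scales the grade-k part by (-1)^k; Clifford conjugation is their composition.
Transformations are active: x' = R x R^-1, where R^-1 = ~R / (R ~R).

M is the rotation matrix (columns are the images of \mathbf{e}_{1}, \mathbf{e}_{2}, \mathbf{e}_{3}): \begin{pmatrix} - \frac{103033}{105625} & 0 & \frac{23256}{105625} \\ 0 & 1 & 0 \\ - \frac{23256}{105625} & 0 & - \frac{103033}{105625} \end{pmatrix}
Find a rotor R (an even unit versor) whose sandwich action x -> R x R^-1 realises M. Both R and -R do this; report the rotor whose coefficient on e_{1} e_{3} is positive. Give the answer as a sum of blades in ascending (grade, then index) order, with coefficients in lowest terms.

Method: write R = a + b12*e_{1} e_{2} + b13*e_{1} e_{3} + b23*e_{2} e_{3} with a^2 + b12^2 + b13^2 + b23^2 = 1 (so R^-1 = ~R). Expanding the columns R e_j ~R gives tr M = 4a^2 - 1 and, from the antisymmetric part, M21 - M12 = -4a*b12, M13 - M31 = 4a*b13, M32 - M23 = -4a*b23.
Here tr M = -\frac{100441}{105625}, so a^2 = (1 + tr M)/4 = \frac{1296}{105625} and a = ±\frac{36}{325}. Taking a = \frac{36}{325}: M21 - M12 = 0, M13 - M31 = \frac{46512}{105625}, M32 - M23 = 0, giving b12 = 0, b13 = \frac{323}{325}, b23 = 0, i.e. R = \frac{36}{325} + \frac{323}{325} e_{1} e_{3}.
Its e_{1} e_{3} coefficient is already positive.
Answer: \frac{36}{325} + \frac{323}{325} e_{1} e_{3}. Uniqueness: Spin(3) -> SO(3) maps R and -R to the same rotation of trace -\frac{100441}{105625}; fixing the sign of the e_{1} e_{3} coefficient removes the ambiguity.


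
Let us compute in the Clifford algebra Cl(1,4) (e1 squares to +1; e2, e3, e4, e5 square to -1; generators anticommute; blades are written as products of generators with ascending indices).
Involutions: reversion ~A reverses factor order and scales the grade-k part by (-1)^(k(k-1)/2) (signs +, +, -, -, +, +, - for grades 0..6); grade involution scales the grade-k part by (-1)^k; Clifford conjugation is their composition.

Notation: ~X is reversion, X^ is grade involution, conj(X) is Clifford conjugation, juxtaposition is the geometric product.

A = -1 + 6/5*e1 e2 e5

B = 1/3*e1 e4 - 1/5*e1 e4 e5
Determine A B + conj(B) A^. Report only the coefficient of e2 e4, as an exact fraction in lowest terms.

first term: -1/3*e1 e4 - 6/25*e2 e4 + 1/5*e1 e4 e5 - 2/5*e2 e4 e5
second term: 1/3*e1 e4 - 6/25*e2 e4 + 1/5*e1 e4 e5 + 2/5*e2 e4 e5
Answer: -12/25


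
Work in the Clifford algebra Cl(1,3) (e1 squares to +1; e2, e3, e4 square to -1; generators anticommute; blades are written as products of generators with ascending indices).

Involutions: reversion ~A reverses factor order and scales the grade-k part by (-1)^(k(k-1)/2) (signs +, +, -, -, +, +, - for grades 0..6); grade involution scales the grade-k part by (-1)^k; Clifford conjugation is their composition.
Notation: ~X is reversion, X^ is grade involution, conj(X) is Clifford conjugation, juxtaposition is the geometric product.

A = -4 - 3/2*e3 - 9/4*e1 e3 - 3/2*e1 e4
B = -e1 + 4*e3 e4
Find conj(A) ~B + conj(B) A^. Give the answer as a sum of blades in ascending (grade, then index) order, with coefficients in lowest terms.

first term: 4*e1 + 9/4*e3 + 15/2*e4 - 9/2*e1 e3 + 9*e1 e4 + 16*e3 e4
second term: -4*e1 - 9/4*e3 - 15/2*e4 - 9/2*e1 e3 + 9*e1 e4 + 16*e3 e4
Answer: -9*e1 e3 + 18*e1 e4 + 32*e3 e4


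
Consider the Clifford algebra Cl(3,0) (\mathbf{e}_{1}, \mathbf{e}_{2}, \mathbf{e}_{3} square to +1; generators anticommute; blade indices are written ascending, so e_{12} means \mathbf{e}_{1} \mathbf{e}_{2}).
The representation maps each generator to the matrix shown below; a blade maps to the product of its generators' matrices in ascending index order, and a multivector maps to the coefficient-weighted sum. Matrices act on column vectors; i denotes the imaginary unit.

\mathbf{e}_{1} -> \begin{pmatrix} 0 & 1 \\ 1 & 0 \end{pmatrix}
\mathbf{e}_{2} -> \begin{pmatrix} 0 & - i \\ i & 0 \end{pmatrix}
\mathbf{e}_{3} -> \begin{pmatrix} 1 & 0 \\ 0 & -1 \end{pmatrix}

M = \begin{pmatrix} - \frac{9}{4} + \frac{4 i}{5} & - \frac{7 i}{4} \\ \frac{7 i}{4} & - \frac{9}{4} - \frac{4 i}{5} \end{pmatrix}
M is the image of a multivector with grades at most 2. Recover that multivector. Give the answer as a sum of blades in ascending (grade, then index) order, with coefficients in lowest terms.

Method: 1, rho(e_{1}), rho(e_{2}), rho(e_{3}) form a trace-orthogonal basis of the 2x2 complex matrices (tr(X Y) = 2 if X = Y, else 0), so M = m0*1 + m1*rho(e_{1}) + m2*rho(e_{2}) + m3*rho(e_{3}) with m0 = tr(M)/2 = - \frac{9}{4}, m1 = tr(M rho(e_{1}))/2 = 0, m2 = tr(M rho(e_{2}))/2 = \frac{7}{4}, m3 = tr(M rho(e_{3}))/2 = \frac{4 i}{5}.
Multiplying table entries, the bivector images are rho(e_{12}) = i*rho(e_{3}), rho(e_{13}) = -i*rho(e_{2}), rho(e_{23}) = i*rho(e_{1}); with real blade coefficients the real parts of m0..m3 are the coefficients of 1, e_{1}, e_{2}, e_{3} and the imaginary parts give the bivectors (e_{23}: Im m1, e_{13}: -Im m2, e_{12}: Im m3).
Answer: -\frac{9}{4} + \frac{7}{4} e_{2} + \frac{4}{5} e_{12}


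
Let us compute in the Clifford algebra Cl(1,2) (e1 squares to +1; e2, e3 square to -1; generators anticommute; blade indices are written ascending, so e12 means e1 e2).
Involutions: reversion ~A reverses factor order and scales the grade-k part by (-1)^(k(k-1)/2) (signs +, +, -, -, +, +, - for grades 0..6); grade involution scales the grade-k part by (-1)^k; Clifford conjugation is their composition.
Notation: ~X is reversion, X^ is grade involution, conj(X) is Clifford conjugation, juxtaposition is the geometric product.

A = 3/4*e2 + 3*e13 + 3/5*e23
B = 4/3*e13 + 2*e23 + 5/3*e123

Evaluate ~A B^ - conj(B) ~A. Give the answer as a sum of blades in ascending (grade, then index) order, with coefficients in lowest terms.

first term: -14/5 - e1 - 5*e2 - 3/2*e3 - 26/5*e12 - 5/4*e13 - e123
second term: 14/5 + e1 + 5*e2 - 3/2*e3 - 26/5*e12 + 5/4*e13 + e123
Answer: -28/5 - 2*e1 - 10*e2 - 5/2*e13 - 2*e123


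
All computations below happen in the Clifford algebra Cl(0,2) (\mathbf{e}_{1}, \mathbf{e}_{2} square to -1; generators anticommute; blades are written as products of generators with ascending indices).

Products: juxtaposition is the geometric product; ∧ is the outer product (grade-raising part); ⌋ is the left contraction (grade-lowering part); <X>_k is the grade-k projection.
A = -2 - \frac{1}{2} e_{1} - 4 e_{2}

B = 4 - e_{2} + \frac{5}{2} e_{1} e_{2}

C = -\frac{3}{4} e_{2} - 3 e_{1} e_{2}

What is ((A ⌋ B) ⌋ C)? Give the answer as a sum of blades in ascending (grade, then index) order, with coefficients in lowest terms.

step 1: -12 - 10 e_{1} + \frac{13}{4} e_{2} - 5 e_{1} e_{2}
step 2: -\frac{201}{16} - \frac{39}{4} e_{1} - 21 e_{2} + 36 e_{1} e_{2}
Answer: -\frac{201}{16} - \frac{39}{4} e_{1} - 21 e_{2} + 36 e_{1} e_{2}


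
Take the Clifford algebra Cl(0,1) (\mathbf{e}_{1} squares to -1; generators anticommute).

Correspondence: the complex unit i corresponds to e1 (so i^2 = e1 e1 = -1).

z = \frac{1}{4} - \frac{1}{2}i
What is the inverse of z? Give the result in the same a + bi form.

In blades: z = \frac{1}{4} - \frac{1}{2} e_{1}.
With qbar = \frac{1}{4} + \frac{1}{2} e_{1} (scalar fixed, mapped units negated), z qbar = \frac{5}{16} (the sum of squared coefficients), so z^-1 = qbar / (\frac{5}{16}) = \frac{4}{5} + \frac{8}{5} e_{1}; translating back:
Answer: \frac{4}{5} + \frac{8}{5}i


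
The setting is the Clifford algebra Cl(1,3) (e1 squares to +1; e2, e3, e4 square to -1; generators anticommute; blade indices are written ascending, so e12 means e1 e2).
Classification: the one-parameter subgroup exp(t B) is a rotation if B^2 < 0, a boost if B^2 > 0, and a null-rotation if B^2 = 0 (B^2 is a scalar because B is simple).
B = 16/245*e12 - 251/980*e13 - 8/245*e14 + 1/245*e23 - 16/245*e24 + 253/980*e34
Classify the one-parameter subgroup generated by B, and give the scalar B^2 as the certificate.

B^2 term by term: the squares give (16/245)^2*(e12)^2 + (-251/980)^2*(e13)^2 + (-8/245)^2*(e14)^2 + (1/245)^2*(e23)^2 + (-16/245)^2*(e24)^2 + (253/980)^2*(e34)^2 = 256/60025*(+1) + 63001/960400*(+1) + 64/60025*(+1) + 1/60025*(-1) + 256/60025*(-1) + 64009/960400*(-1) = 0 (each basis 2-blade squares to minus the product of its generators' squares); cross terms between blades sharing an index anticommute and cancel; the commuting (index-disjoint) pairs give grade-4 terms 2*c*c'*(blade product), which cancel blade by blade — e1234: 2024/60025 - 2008/60025 - 16/60025 = 0 — confirming B is simple. So B^2 = 0.
Answer: null-rotation, certificate B^2 = 0. The invariant at work: B^2 = 0 is unchanged by conjugation, hence its sign classifies the subgroup whatever basis B is written in.


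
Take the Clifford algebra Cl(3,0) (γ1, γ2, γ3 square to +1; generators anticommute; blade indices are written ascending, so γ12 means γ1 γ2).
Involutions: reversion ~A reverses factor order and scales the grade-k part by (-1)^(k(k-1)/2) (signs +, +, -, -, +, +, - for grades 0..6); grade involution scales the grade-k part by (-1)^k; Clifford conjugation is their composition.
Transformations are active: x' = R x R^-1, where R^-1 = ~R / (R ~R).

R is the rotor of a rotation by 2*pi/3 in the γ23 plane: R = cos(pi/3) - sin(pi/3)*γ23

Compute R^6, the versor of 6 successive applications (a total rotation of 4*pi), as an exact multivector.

Because a rotor carries half the rotation angle, composing 6 copies of this γ23-plane rotor multiplies the phase: 6*(pi/3) = 2*pi, hence R^6 = cos(2*pi) - sin(2*pi)*γ23.
cos(2*pi) = 1 and sin(2*pi) = 0, so R^6 = 1. The total rotation 4*pi is 2 full turns, so every vector returns to itself, yet the rotor is +1, back on the identity sheet (an even number of 2*pi turns).
Answer: 1


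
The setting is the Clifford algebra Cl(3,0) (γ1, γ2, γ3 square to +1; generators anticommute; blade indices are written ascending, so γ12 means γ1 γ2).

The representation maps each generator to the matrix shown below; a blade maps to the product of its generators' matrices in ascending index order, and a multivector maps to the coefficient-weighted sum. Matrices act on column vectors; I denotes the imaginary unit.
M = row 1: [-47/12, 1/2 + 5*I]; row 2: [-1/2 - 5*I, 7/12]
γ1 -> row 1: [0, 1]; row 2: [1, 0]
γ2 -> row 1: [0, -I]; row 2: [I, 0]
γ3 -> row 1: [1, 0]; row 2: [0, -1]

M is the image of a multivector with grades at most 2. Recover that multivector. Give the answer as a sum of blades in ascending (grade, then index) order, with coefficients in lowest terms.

Method: 1, rho(γ1), rho(γ2), rho(γ3) form a trace-orthogonal basis of the 2x2 complex matrices (tr(X Y) = 2 if X = Y, else 0), so M = m0*1 + m1*rho(γ1) + m2*rho(γ2) + m3*rho(γ3) with m0 = tr(M)/2 = -5/3, m1 = tr(M rho(γ1))/2 = 0, m2 = tr(M rho(γ2))/2 = -5 + I/2, m3 = tr(M rho(γ3))/2 = -9/4.
Multiplying table entries, the bivector images are rho(γ12) = I*rho(γ3), rho(γ13) = -I*rho(γ2), rho(γ23) = I*rho(γ1); with real blade coefficients the real parts of m0..m3 are the coefficients of 1, γ1, γ2, γ3 and the imaginary parts give the bivectors (γ23: Im m1, γ13: -Im m2, γ12: Im m3).
Answer: -5/3 - 5*γ2 - 9/4*γ3 - 1/2*γ13


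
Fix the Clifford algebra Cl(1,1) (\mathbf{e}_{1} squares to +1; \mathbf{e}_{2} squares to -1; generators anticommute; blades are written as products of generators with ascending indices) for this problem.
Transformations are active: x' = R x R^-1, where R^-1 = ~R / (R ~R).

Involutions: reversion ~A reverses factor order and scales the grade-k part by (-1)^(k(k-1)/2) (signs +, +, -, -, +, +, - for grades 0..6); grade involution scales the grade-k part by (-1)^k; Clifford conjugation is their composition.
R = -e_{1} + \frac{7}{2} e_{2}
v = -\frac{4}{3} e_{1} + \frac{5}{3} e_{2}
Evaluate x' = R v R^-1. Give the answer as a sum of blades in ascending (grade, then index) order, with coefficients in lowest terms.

~R = -e_{1} + \frac{7}{2} e_{2}, and R ~R = -\frac{45}{4}, so R^-1 = ~R / (-\frac{45}{4}).
R v = -\frac{9}{2} + 3 e_{1} e_{2}
Answer: \frac{8}{15} e_{1} + \frac{17}{15} e_{2}


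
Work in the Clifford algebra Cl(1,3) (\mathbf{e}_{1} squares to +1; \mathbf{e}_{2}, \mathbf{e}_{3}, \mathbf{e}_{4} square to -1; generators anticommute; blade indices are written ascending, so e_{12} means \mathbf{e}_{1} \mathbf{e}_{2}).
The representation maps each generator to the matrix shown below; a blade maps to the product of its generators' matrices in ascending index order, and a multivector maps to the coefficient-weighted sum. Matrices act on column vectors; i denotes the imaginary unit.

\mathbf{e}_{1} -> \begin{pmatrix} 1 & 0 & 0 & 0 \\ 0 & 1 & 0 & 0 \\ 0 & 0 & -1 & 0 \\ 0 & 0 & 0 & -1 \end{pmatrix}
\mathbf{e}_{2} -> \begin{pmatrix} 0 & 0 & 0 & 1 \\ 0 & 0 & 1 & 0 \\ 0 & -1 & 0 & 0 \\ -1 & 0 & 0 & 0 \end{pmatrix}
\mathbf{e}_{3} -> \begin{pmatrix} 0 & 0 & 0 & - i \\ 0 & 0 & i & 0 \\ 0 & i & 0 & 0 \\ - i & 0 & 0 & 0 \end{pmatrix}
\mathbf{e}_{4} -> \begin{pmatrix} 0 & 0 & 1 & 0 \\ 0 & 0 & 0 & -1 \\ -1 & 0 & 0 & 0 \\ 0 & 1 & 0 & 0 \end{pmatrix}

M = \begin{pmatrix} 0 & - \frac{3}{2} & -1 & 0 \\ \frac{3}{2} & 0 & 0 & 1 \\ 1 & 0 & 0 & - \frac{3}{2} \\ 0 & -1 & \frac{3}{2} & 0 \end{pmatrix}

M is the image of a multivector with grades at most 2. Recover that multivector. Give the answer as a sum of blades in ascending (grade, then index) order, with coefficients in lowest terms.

Method: the blade images are trace-orthogonal — tr(rho(e_A) rho(e_B)^-1) = 4 if A = B and 0 otherwise — and rho(e_A)^-1 = (e_A)^2 * rho(e_A) with (e_A)^2 = +1 or -1, so the coefficient of e_A in the preimage is (e_A)^2 * tr(M rho(e_A))/4.
Nonzero projections over blades of grade <= 2: e_{4}: (e_{4})^2 = -1, tr(M rho(e_{4})) = 4, coefficient -1; e_{24}: (e_{24})^2 = -1, tr(M rho(e_{24})) = 6, coefficient -\frac{3}{2}. Every other blade of grade <= 2 projects to 0.
Answer: -e_{4} - \frac{3}{2} e_{24}


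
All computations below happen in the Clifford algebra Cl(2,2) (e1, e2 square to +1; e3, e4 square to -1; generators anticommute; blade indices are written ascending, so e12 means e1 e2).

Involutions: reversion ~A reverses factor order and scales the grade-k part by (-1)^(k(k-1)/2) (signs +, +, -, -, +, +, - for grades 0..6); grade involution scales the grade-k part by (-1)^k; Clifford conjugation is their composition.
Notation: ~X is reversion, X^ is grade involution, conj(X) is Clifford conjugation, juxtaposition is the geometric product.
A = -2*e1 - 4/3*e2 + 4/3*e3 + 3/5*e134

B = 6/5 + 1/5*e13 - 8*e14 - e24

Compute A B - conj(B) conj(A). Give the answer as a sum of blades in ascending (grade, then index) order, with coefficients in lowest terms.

first term: -32/15*e1 - 8/5*e2 + 6*e3 + 1309/75*e4 + 13/15*e123 - 26/3*e124 + 854/75*e134 + 4/3*e234
second term: 32/15*e1 + 8/5*e2 - 6*e3 - 1309/75*e4 + 13/15*e123 - 26/3*e124 + 854/75*e134 + 4/3*e234
Answer: -64/15*e1 - 16/5*e2 + 12*e3 + 2618/75*e4


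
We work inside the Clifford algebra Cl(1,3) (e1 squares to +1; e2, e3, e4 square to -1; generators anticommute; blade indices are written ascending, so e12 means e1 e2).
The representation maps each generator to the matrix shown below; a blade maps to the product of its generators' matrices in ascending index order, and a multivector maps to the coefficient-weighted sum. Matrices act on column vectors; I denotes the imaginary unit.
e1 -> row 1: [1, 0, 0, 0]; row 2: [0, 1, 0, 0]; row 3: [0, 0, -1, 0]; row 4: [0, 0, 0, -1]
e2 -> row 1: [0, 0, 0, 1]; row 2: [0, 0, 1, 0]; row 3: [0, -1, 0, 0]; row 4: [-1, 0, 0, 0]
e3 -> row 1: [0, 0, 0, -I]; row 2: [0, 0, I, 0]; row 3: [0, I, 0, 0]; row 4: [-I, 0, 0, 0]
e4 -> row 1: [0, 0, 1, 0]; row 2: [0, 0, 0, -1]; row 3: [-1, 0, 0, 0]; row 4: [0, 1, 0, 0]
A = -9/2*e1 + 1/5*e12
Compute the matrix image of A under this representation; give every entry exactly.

Bivector images (products of the table entries): rho(e12) = rho(e1)rho(e2) = row 1: [0, 0, 0, 1]; row 2: [0, 0, 1, 0]; row 3: [0, 1, 0, 0]; row 4: [1, 0, 0, 0].
M = (-9/2)*rho(e1) + (1/5)*rho(e12), summed entrywise:
Answer: row 1: [-9/2, 0, 0, 1/5]; row 2: [0, -9/2, 1/5, 0]; row 3: [0, 1/5, 9/2, 0]; row 4: [1/5, 0, 0, 9/2]


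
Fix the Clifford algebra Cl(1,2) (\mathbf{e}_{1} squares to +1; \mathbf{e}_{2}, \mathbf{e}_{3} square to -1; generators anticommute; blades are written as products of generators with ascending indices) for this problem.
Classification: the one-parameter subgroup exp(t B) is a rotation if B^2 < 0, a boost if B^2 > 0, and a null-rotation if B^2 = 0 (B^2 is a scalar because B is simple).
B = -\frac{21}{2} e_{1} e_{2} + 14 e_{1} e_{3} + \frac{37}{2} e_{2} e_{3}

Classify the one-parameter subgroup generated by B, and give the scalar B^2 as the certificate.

B^2 term by term: the squares give (-\frac{21}{2})^2*(e_{1} e_{2})^2 + (14)^2*(e_{1} e_{3})^2 + (\frac{37}{2})^2*(e_{2} e_{3})^2 = \frac{441}{4}*(+1) + 196*(+1) + \frac{1369}{4}*(-1) = -36 (each basis 2-blade squares to minus the product of its generators' squares); cross terms between blades sharing an index anticommute and cancel. So B^2 = -36.
Answer: rotation, certificate B^2 = -36. The invariant at work: B^2 = -36 is unchanged by conjugation, hence its sign classifies the subgroup whatever basis B is written in.


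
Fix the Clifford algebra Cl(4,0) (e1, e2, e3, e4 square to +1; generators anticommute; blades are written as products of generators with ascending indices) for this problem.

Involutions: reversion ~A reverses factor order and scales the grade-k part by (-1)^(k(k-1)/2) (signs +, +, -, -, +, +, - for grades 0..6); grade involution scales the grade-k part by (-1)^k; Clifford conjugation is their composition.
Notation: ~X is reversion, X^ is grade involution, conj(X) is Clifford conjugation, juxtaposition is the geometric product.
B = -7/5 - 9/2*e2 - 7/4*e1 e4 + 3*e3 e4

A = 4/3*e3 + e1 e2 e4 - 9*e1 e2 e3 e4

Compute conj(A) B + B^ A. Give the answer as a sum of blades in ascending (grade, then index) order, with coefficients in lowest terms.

first term: -7/4*e2 + 28/15*e3 - 4*e4 + 27*e1 e2 + 9/2*e1 e4 - 87/4*e2 e3 - 3*e1 e2 e3 - 7/5*e1 e2 e4 + 229/6*e1 e3 e4 + 63/5*e1 e2 e3 e4
second term: -7/4*e2 - 28/15*e3 - 4*e4 + 27*e1 e2 - 9/2*e1 e4 - 39/4*e2 e3 + 3*e1 e2 e3 - 7/5*e1 e2 e4 + 257/6*e1 e3 e4 + 63/5*e1 e2 e3 e4
Answer: -7/2*e2 - 8*e4 + 54*e1 e2 - 63/2*e2 e3 - 14/5*e1 e2 e4 + 81*e1 e3 e4 + 126/5*e1 e2 e3 e4


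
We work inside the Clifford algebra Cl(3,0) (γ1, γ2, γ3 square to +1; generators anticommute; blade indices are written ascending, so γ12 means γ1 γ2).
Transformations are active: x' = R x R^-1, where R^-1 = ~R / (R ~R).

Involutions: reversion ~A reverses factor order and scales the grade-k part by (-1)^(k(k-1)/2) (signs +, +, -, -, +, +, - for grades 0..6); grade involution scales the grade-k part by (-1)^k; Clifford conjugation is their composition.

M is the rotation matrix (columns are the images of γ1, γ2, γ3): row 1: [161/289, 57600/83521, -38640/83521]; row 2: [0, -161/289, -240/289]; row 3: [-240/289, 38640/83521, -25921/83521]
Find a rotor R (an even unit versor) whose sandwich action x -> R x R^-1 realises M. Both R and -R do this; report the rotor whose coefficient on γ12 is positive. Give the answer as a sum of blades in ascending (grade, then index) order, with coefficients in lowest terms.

Method: write R = a + b12*γ12 + b13*γ13 + b23*γ23 with a^2 + b12^2 + b13^2 + b23^2 = 1 (so R^-1 = ~R). Expanding the columns R e_j ~R gives tr M = 4a^2 - 1 and, from the antisymmetric part, M21 - M12 = -4a*b12, M13 - M31 = 4a*b13, M32 - M23 = -4a*b23.
Here tr M = -25921/83521, so a^2 = (1 + tr M)/4 = 14400/83521 and a = ±120/289. Taking a = 120/289: M21 - M12 = -57600/83521, M13 - M31 = 30720/83521, M32 - M23 = 108000/83521, giving b12 = 120/289, b13 = 64/289, b23 = -225/289, i.e. R = 120/289 + 120/289*γ12 + 64/289*γ13 - 225/289*γ23.
Its γ12 coefficient is already positive.
Answer: 120/289 + 120/289*γ12 + 64/289*γ13 - 225/289*γ23. Recall the cover is two-to-one: with M of trace -25921/83521, both preimages act alike, and the stated γ12 sign chooses the sheet.


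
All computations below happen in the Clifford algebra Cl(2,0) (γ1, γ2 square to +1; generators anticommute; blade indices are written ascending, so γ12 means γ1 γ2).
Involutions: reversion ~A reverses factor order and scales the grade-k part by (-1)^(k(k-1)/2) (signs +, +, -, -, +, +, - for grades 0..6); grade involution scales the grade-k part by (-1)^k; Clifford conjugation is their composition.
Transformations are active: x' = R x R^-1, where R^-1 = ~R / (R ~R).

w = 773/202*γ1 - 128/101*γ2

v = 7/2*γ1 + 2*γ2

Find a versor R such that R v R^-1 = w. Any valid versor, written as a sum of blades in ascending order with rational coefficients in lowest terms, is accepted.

Since q(v) = q(w) = 65/4, the sum R = v + w = 740/101*γ1 + 74/101*γ2 does the job whenever invertible.
Answer: 740/101*γ1 + 74/101*γ2


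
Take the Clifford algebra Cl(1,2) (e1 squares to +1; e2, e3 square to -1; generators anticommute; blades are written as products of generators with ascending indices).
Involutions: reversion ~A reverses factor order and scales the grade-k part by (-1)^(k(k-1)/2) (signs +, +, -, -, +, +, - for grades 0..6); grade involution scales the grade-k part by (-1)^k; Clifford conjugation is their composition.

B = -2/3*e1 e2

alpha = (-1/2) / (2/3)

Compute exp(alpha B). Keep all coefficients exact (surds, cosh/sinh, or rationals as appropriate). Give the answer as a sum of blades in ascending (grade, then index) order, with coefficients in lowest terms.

B^2 = (-2/3)^2*(e1 e2)^2 = 4/9*(+1) = 4/9 (a basis 2-blade squares to minus the product of its generators' squares).
B^2 = 4/9 — since the square is positive, the closed form is hyperbolic: l = 2/3, alpha*l = -1/2, so exp(alpha B) = cosh(-1/2) + (sinh(-1/2)/(2/3))*B = cosh(1/2) + (-3*sinh(1/2)/2)*B.
Answer: cosh(1/2) + sinh(1/2)*e1 e2


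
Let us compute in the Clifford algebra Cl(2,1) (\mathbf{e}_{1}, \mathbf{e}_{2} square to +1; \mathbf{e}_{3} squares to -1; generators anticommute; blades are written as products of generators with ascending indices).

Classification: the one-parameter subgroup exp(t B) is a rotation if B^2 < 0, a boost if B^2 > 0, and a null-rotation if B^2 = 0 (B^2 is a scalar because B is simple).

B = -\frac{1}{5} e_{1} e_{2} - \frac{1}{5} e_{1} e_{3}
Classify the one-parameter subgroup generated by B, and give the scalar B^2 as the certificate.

B^2 term by term: the squares give (-\frac{1}{5})^2*(e_{1} e_{2})^2 + (-\frac{1}{5})^2*(e_{1} e_{3})^2 = \frac{1}{25}*(-1) + \frac{1}{25}*(+1) = 0 (each basis 2-blade squares to minus the product of its generators' squares); cross terms between blades sharing an index anticommute and cancel. So B^2 = 0.
Answer: null-rotation, certificate B^2 = 0. Check the certificate: B^2 = 0, and that sign is decisive whatever form B takes.


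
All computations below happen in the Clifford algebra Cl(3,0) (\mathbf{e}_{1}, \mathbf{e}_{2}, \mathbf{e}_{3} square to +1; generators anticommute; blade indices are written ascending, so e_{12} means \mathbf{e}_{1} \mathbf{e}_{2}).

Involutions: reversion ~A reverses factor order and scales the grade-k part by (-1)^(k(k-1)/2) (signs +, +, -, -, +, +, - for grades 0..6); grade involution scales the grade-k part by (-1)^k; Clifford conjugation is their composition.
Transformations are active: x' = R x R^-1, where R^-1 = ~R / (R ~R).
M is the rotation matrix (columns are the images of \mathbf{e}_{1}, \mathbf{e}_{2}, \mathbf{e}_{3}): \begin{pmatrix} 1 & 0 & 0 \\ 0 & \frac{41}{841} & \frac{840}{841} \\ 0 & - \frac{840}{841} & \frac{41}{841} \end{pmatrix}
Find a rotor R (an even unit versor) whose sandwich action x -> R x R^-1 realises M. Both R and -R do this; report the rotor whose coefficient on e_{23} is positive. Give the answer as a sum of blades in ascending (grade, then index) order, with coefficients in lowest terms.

Method: write R = a + b12*e_{12} + b13*e_{13} + b23*e_{23} with a^2 + b12^2 + b13^2 + b23^2 = 1 (so R^-1 = ~R). Expanding the columns R e_j ~R gives tr M = 4a^2 - 1 and, from the antisymmetric part, M21 - M12 = -4a*b12, M13 - M31 = 4a*b13, M32 - M23 = -4a*b23.
Here tr M = \frac{923}{841}, so a^2 = (1 + tr M)/4 = \frac{441}{841} and a = ±\frac{21}{29}. Taking a = \frac{21}{29}: M21 - M12 = 0, M13 - M31 = 0, M32 - M23 = -\frac{1680}{841}, giving b12 = 0, b13 = 0, b23 = \frac{20}{29}, i.e. R = \frac{21}{29} + \frac{20}{29} e_{23}.
Its e_{23} coefficient is already positive.
Answer: \frac{21}{29} + \frac{20}{29} e_{23}. Key observation: the double cover Spin(3) -> SO(3) sends R and -R to the same matrix (trace \frac{923}{841} here), so the stated sign of the e_{23} coefficient is what selects one sheet.
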